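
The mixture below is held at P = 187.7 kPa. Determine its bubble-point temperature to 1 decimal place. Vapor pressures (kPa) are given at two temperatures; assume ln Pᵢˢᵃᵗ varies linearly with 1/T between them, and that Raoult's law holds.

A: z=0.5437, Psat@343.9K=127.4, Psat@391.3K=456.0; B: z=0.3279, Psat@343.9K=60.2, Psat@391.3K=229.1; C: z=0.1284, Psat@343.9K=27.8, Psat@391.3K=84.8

T = 368.5 K

Bubble-point temperature: ΣzᵢPᵢˢᵃᵗ(T) = P. Interpolate ln Pᵢˢᵃᵗ = aᵢ + bᵢ/T.
  T = 343.9 K: ΣzᵢPᵢˢᵃᵗ = 92.58 kPa
  T = 391.3 K: ΣzᵢPᵢˢᵃᵗ = 333.94 kPa
  T = 367.6 K: ΣzᵢPᵢˢᵃᵗ = 183.21 kPa
  T = 379.5 K: ΣzᵢPᵢˢᵃᵗ = 249.98 kPa
  T = 373.6 K: ΣzᵢPᵢˢᵃᵗ = 214.82 kPa
  T = 370.6 K: ΣzᵢPᵢˢᵃᵗ = 198.51 kPa
  T = 369.1 K: ΣzᵢPᵢˢᵃᵗ = 190.74 kPa
Interpolating between 367.6 K and 369.1 K gives T ≈ 368.5 K.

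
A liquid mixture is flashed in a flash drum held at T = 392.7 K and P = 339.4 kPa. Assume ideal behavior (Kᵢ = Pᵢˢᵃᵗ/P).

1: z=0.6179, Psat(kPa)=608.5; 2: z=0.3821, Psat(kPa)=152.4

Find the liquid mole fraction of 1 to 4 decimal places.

x_1 = 0.4100

Raoult's law: Kᵢ = Pᵢˢᵃᵗ/P = Pᵢˢᵃᵗ/339.4.
  K_1 = 608.5/339.4 = 1.792870, K_2 = 152.4/339.4 = 0.449028
Rachford–Rice: g(β) = Σ zᵢ(Kᵢ−1)/(1+β(Kᵢ−1)) = 0.
Feasibility: ΣzᵢKᵢ = 1.2794, Σzᵢ/Kᵢ = 1.1956 — both > 1, two phases present.
Binary case is linear: z₁(K₁−1)(1+β(K₂−1)) + z₂(K₂−1)(1+β(K₁−1)) = 0
⇒ β = [z₁(K₁−1)+z₂(K₂−1)] / [−(K₁−1)(K₂−1)] = 0.27939/0.43685 = 0.6396
Compositions from xᵢ = zᵢ/(1+β(Kᵢ−1)), yᵢ = Kᵢxᵢ:
  1: x = 0.4100, y = 0.7351
  2: x = 0.5900, y = 0.2649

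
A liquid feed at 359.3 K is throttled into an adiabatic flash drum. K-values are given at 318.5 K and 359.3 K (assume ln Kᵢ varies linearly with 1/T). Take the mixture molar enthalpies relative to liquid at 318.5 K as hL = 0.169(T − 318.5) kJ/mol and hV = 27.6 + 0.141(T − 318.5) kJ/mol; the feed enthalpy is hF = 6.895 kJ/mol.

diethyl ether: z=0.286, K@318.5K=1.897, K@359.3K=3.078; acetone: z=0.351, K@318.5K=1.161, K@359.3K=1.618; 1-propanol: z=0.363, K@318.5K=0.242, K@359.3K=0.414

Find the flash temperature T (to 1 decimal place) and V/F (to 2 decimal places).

Adiabatic flash: solve Rachford–Rice at each trial T, then check hF = ψ·hV(T) + (1−ψ)·hL(T).
  T = 318.5 K: K = (1.897, 1.161, 0.242), RR gives ψ = 0.085, H_out = 2.347 kJ/mol
  T = 359.3 K: K = (3.078, 1.618, 0.414), RR gives ψ = 0.752, H_out = 26.779 kJ/mol
  T = 338.9 K: K = (2.452, 1.384, 0.322), RR gives ψ = 0.469, H_out = 16.134 kJ/mol
  T = 328.7 K: K = (2.165, 1.271, 0.280), RR gives ψ = 0.303, H_out = 10.007 kJ/mol
  T = 323.6 K: K = (2.029, 1.216, 0.261), RR gives ψ = 0.203, H_out = 6.447 kJ/mol
  T = 326.1 K: K = (2.095, 1.243, 0.270), RR gives ψ = 0.254, H_out = 8.247 kJ/mol
  T = 324.9 K: K = (2.063, 1.230, 0.266), RR gives ψ = 0.230, H_out = 7.398 kJ/mol
Linear interpolation between T = 323.6 (H_out = 6.447) and T = 324.9 (H_out = 7.398) on hF = 6.895 gives T ≈ 324.2 K, at which ψ = 0.22.

T = 324.2 K, V/F = 0.22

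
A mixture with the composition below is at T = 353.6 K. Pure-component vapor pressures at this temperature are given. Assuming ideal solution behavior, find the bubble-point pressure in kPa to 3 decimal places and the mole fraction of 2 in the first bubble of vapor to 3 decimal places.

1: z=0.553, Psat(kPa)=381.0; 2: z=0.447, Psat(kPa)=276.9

At the bubble point ψ → 0, so ΣzᵢKᵢ = 1 with Kᵢ = Pᵢˢᵃᵗ/P ⇒ P = ΣzᵢPᵢˢᵃᵗ.
P = 0.553·381.0 + 0.447·276.9 = 334.467 kPa
yᵢ = zᵢPᵢˢᵃᵗ/P ⇒ y_2 = 0.447·276.9/334.467 = 0.370

Pbub = 334.467 kPa, y_2 = 0.370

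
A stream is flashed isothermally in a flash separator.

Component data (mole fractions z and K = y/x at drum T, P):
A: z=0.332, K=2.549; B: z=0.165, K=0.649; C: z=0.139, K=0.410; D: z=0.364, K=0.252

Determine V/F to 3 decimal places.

V/F = 0.104

Rachford–Rice: g(V/F) = Σ zᵢ(Kᵢ−1)/(1+V/F(Kᵢ−1)) = 0.
g(0) = ΣzᵢKᵢ − 1 = 0.102 and g(1) = 1 − Σzᵢ/Kᵢ = -1.168, so a root lies in (0, 1).
Iterate (Newton) starting at V/F = 0.5:
  V/F = 0.500: g = -0.3317, g' = -0.900 → V/F = 0.131
  V/F = 0.131: g = -0.0243, g' = -0.880 → V/F = 0.104
Converged at V/F = 0.104.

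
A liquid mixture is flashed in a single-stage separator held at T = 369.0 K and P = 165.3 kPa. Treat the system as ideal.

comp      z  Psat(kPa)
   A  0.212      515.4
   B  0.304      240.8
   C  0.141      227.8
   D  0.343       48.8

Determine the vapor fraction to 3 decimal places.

ψ = 0.504

Raoult's law: Kᵢ = Pᵢˢᵃᵗ/P = Pᵢˢᵃᵗ/165.3.
  K_A = 515.4/165.3 = 3.11797, K_B = 240.8/165.3 = 1.45675, K_C = 227.8/165.3 = 1.37810, K_D = 48.8/165.3 = 0.29522
Let ψ = V/F and solve Σ zᵢ(Kᵢ−1)/(1+ψ(Kᵢ−1)) = 0.
Check two-phase: ΣzᵢKᵢ = 1.399 > 1 and Σzᵢ/Kᵢ = 1.541 > 1, so g(0) = 0.399 > 0 and g(1) = -0.541 < 0.
Newton iteration, ψ⁰ = 0.5:
  ψ = 0.500: g = 0.0027, g' = -0.687 → ψ = 0.504
Converged at ψ = 0.504.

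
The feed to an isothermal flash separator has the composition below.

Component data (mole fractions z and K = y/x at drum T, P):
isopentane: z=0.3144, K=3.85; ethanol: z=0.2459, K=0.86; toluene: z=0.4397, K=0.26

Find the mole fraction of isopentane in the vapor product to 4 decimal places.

y_isopentane = 0.6278

Material balance + equilibrium reduce to Σ zᵢ(Kᵢ−1)/(1+ψ(Kᵢ−1)) = 0.
g(0) = ΣzᵢKᵢ − 1 = 0.5362 and g(1) = 1 − Σzᵢ/Kᵢ = -1.0587, so a root lies in (0, 1).
Iterate (Newton) starting at ψ = 0.5:
  ψ = 0.5000: g = -0.18399, g' = -1.0465 → ψ = 0.3242
  ψ = 0.3242: g = 0.00160, g' = -1.1120 → ψ = 0.3256
Converged at ψ = 0.3256.
Compositions from xᵢ = zᵢ/(1+ψ(Kᵢ−1)), yᵢ = Kᵢxᵢ:
  isopentane: x = 0.1631, y = 0.6278
  ethanol: x = 0.2576, y = 0.2216
  toluene: x = 0.5793, y = 0.1506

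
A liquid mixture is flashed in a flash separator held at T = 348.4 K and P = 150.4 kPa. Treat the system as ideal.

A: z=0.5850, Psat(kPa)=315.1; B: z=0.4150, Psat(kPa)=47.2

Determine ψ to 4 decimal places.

Raoult's law: Kᵢ = Pᵢˢᵃᵗ/P = Pᵢˢᵃᵗ/150.4.
  K_A = 315.1/150.4 = 2.095080, K_B = 47.2/150.4 = 0.313830
Binary case is linear: z₁(K₁−1)(1+ψ(K₂−1)) + z₂(K₂−1)(1+ψ(K₁−1)) = 0
⇒ ψ = [z₁(K₁−1)+z₂(K₂−1)] / [−(K₁−1)(K₂−1)] = 0.35586/0.75141 = 0.4736

ψ = 0.4736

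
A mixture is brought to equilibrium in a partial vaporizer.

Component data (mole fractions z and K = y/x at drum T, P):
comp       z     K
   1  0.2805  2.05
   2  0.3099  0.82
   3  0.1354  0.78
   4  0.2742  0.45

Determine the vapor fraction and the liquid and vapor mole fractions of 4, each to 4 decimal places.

Material balance + equilibrium reduce to Σ zᵢ(Kᵢ−1)/(1+ψ(Kᵢ−1)) = 0.
g(0) = ΣzᵢKᵢ − 1 = 0.0581 and g(1) = 1 − Σzᵢ/Kᵢ = -0.2977, so a root lies in (0, 1).
Iterate (Newton) starting at ψ = 0.5:
  ψ = 0.5000: g = -0.10965, g' = -0.3112 → ψ = 0.1476
  ψ = 0.1476: g = 0.00277, g' = -0.3477 → ψ = 0.1556
Converged at ψ = 0.1556.
Compositions from xᵢ = zᵢ/(1+ψ(Kᵢ−1)), yᵢ = Kᵢxᵢ:
  1: x = 0.2411, y = 0.4943
  2: x = 0.3188, y = 0.2614
  3: x = 0.1402, y = 0.1094
  4: x = 0.2999, y = 0.1349

ψ = 0.1556, x_4 = 0.2999, y_4 = 0.1349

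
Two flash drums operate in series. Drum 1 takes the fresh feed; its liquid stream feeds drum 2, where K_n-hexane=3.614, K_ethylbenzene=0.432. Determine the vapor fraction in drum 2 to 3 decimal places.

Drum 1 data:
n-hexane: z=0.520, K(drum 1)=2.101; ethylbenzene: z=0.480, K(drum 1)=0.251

V/F (drum 2) = 0.485

Drum 1:
Rachford–Rice: g(ψ₁) = Σ zᵢ(Kᵢ−1)/(1+ψ₁(Kᵢ−1)) = 0.
Check two-phase: ΣzᵢKᵢ = 1.213 > 1 and Σzᵢ/Kᵢ = 2.160 > 1, so g(0) = 0.213 > 0 and g(1) = -1.160 < 0.
Newton–Raphson from ψ₁ = 0.5:
  ψ₁ = 0.500: g = -0.2055, g' = -0.950 → ψ₁ = 0.284
  ψ₁ = 0.284: g = -0.0203, g' = -0.800 → ψ₁ = 0.258
Converged at ψ₁ = 0.258.
Drum-1 compositions:
  n-hexane: x = 0.405, y = 0.851
  ethylbenzene: x = 0.595, y = 0.149
Drum-2 feed = drum-1 liquid: z₂ = (0.4049, 0.5951).
Drum 2:
Binary case is linear: z₁(K₁−1)(1+ψ₂(K₂−1)) + z₂(K₂−1)(1+ψ₂(K₁−1)) = 0
⇒ ψ₂ = [z₁(K₁−1)+z₂(K₂−1)] / [−(K₁−1)(K₂−1)] = 0.7203/1.4848 = 0.485
  n-hexane: x = 0.179, y = 0.645
  ethylbenzene: x = 0.821, y = 0.355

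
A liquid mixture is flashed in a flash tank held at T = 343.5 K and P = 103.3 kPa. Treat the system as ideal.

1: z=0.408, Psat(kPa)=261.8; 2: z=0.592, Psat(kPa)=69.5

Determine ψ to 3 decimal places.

ψ = 0.861

Raoult's law: Kᵢ = Pᵢˢᵃᵗ/P = Pᵢˢᵃᵗ/103.3.
  K_1 = 261.8/103.3 = 2.53437, K_2 = 69.5/103.3 = 0.67280
Let ψ = V/F and solve Σ zᵢ(Kᵢ−1)/(1+ψ(Kᵢ−1)) = 0.
g(0) = ΣzᵢKᵢ − 1 = 0.432 and g(1) = 1 − Σzᵢ/Kᵢ = -0.041, so a root lies in (0, 1).
Binary case is linear: z₁(K₁−1)(1+ψ(K₂−1)) + z₂(K₂−1)(1+ψ(K₁−1)) = 0
⇒ ψ = [z₁(K₁−1)+z₂(K₂−1)] / [−(K₁−1)(K₂−1)] = 0.4323/0.5020 = 0.861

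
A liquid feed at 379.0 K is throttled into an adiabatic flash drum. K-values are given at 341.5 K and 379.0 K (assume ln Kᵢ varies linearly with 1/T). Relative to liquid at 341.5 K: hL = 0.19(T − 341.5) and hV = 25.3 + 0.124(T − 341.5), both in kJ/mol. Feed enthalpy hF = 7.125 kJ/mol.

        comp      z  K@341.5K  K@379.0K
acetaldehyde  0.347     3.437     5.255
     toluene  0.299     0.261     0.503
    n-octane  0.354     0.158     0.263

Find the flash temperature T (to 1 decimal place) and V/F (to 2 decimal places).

T = 350.0 K, V/F = 0.22

Adiabatic flash: solve Rachford–Rice at each trial T, then check hF = ψ·hV(T) + (1−ψ)·hL(T).
  T = 341.5 K: K = (3.437, 0.261, 0.158), RR gives ψ = 0.168, H_out = 4.259 kJ/mol
  T = 379.0 K: K = (5.255, 0.503, 0.263), RR gives ψ = 0.393, H_out = 16.105 kJ/mol
  T = 360.2 K: K = (4.295, 0.368, 0.206), RR gives ψ = 0.283, H_out = 10.353 kJ/mol
  T = 350.9 K: K = (3.856, 0.312, 0.181), RR gives ψ = 0.228, H_out = 7.409 kJ/mol
  T = 346.2 K: K = (3.643, 0.286, 0.169), RR gives ψ = 0.199, H_out = 5.863 kJ/mol
  T = 348.5 K: K = (3.746, 0.298, 0.175), RR gives ψ = 0.213, H_out = 6.626 kJ/mol
Linear interpolation between T = 348.5 (H_out = 6.626) and T = 350.9 (H_out = 7.409) on hF = 7.125 gives T ≈ 350.0 K, at which ψ = 0.22.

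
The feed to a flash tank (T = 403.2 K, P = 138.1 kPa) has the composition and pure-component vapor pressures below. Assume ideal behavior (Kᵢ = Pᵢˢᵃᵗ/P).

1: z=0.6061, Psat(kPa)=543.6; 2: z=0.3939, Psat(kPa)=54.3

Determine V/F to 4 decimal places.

Raoult's law: Kᵢ = Pᵢˢᵃᵗ/P = Pᵢˢᵃᵗ/138.1.
  K_1 = 543.6/138.1 = 3.936278, K_2 = 54.3/138.1 = 0.393193
Material balance + equilibrium reduce to Σ zᵢ(Kᵢ−1)/(1+V/F(Kᵢ−1)) = 0.
Check two-phase: ΣzᵢKᵢ = 2.5407 > 1 and Σzᵢ/Kᵢ = 1.1558 > 1, so g(0) = 1.5407 > 0 and g(1) = -0.1558 < 0.
Binary case is linear: z₁(K₁−1)(1+V/F(K₂−1)) + z₂(K₂−1)(1+V/F(K₁−1)) = 0
⇒ V/F = [z₁(K₁−1)+z₂(K₂−1)] / [−(K₁−1)(K₂−1)] = 1.54066/1.78175 = 0.8647

V/F = 0.8647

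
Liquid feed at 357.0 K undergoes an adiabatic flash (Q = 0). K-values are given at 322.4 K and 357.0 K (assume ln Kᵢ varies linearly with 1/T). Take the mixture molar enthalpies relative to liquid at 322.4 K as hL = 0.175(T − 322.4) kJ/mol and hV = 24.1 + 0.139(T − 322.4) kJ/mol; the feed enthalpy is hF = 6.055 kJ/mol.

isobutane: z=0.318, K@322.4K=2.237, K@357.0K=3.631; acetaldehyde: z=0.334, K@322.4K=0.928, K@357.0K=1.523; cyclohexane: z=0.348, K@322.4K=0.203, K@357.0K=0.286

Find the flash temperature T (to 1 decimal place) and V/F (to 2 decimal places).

T = 326.5 K, V/F = 0.22

Adiabatic flash: solve Rachford–Rice at each trial T, then check hF = ψ·hV(T) + (1−ψ)·hL(T).
  T = 322.4 K: K = (2.237, 0.928, 0.203), RR gives ψ = 0.138, H_out = 3.329 kJ/mol
  T = 357.0 K: K = (3.631, 1.523, 0.286), RR gives ψ = 0.624, H_out = 20.323 kJ/mol
  T = 339.7 K: K = (2.885, 1.204, 0.243), RR gives ψ = 0.434, H_out = 13.218 kJ/mol
  T = 331.0 K: K = (2.547, 1.060, 0.223), RR gives ψ = 0.304, H_out = 8.735 kJ/mol
  T = 326.7 K: K = (2.389, 0.993, 0.213), RR gives ψ = 0.227, H_out = 6.179 kJ/mol
  T = 324.5 K: K = (2.311, 0.959, 0.208), RR gives ψ = 0.183, H_out = 4.761 kJ/mol
Linear interpolation between T = 324.5 (H_out = 4.761) and T = 326.7 (H_out = 6.179) on hF = 6.055 gives T ≈ 326.5 K, at which ψ = 0.22.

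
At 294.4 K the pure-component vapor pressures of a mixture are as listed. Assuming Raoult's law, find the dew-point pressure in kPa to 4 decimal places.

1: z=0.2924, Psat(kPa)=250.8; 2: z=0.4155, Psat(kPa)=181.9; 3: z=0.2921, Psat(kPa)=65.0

Pdew = 125.8822 kPa

At the dew point ψ → 1, so Σzᵢ/Kᵢ = 1 with Kᵢ = Pᵢˢᵃᵗ/P ⇒ 1/P = Σzᵢ/Pᵢˢᵃᵗ.
1/P = 0.2924/250.8 + 0.4155/181.9 + 0.2921/65.0 = 0.0079439 ⇒ P = 125.8822 kPa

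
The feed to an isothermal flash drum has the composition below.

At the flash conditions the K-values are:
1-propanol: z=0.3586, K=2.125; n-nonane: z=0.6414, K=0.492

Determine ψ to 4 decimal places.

ψ = 0.1358

Newton–Raphson from ψ = 0.5:
  ψ = 0.5000: g = -0.17858, g' = -0.4833 → ψ = 0.1305
  ψ = 0.1305: g = 0.00280, g' = -0.5349 → ψ = 0.1358
Converged at ψ = 0.1358.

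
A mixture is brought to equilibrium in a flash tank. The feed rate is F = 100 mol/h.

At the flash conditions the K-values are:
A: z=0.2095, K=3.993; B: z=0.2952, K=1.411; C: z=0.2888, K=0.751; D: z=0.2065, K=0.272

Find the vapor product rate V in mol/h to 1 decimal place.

V = 55.3 mol/h

Material balance + equilibrium reduce to Σ zᵢ(Kᵢ−1)/(1+V/F(Kᵢ−1)) = 0.
g(0) = ΣzᵢKᵢ − 1 = 0.5261 and g(1) = 1 − Σzᵢ/Kᵢ = -0.4054, so a root lies in (0, 1).
Iterate (Newton) starting at V/F = 0.62:
  V/F = 0.6200: g = -0.04278, g' = -0.6504 → V/F = 0.5542
  V/F = 0.5542: g = -0.00078, g' = -0.6302 → V/F = 0.5530
Converged at V/F = 0.5530.
Then V = V/F·F = 0.5530·100 = 55.3 mol/h and L = F − V = 44.7 mol/h.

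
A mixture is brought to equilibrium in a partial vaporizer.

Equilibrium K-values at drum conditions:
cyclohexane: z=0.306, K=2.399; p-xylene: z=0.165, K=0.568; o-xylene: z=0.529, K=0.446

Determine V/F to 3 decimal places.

Iterate (Newton) starting at V/F = 0.52:
  V/F = 0.520: g = -0.2558, g' = -0.572 → V/F = 0.073
  V/F = 0.073: g = 0.0094, g' = -0.702 → V/F = 0.086
  V/F = 0.086: g = 0.0001, g' = -0.689 → V/F = 0.087
Converged at V/F = 0.087.

V/F = 0.087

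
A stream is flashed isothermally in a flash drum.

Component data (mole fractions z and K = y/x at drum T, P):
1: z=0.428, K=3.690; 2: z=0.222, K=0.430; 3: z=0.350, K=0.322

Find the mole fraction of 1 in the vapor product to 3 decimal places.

y_1 = 0.707

Newton–Raphson from V/F = 0.5:
  V/F = 0.500: g = -0.0450, g' = -1.073 → V/F = 0.458
Converged at V/F = 0.458.
Compositions from xᵢ = zᵢ/(1+V/F(Kᵢ−1)), yᵢ = Kᵢxᵢ:
  1: x = 0.192, y = 0.707
  2: x = 0.301, y = 0.129
  3: x = 0.508, y = 0.164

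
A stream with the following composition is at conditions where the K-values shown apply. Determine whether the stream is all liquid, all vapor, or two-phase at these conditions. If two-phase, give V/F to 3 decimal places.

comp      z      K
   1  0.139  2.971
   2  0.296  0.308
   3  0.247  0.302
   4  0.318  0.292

ΣzᵢKᵢ = 0.672; Σzᵢ/Kᵢ = 2.915.
Since ΣzᵢKᵢ < 1 the mixture is below its bubble point — single liquid phase.

all liquid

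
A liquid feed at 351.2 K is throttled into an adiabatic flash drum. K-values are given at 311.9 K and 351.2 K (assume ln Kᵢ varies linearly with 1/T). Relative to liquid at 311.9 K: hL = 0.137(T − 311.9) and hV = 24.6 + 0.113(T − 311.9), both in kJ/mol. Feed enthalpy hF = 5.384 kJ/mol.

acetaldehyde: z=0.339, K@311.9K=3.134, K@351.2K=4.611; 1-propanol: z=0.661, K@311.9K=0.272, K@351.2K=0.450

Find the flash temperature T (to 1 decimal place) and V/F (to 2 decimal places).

T = 316.8 K, V/F = 0.19

Adiabatic flash: solve Rachford–Rice at each trial T, then check hF = ψ·hV(T) + (1−ψ)·hL(T).
  T = 311.9 K: K = (3.134, 0.272), RR gives ψ = 0.156, H_out = 3.835 kJ/mol
  T = 351.2 K: K = (4.611, 0.450), RR gives ψ = 0.433, H_out = 15.635 kJ/mol
  T = 331.5 K: K = (3.843, 0.355), RR gives ψ = 0.293, H_out = 9.756 kJ/mol
  T = 321.7 K: K = (3.481, 0.312), RR gives ψ = 0.226, H_out = 6.857 kJ/mol
  T = 316.8 K: K = (3.306, 0.292), RR gives ψ = 0.192, H_out = 5.369 kJ/mol
  T = 319.2 K: K = (3.391, 0.301), RR gives ψ = 0.209, H_out = 6.102 kJ/mol
Linear interpolation between T = 316.8 (H_out = 5.369) and T = 319.2 (H_out = 6.102) on hF = 5.384 gives T ≈ 316.8 K, at which ψ = 0.19.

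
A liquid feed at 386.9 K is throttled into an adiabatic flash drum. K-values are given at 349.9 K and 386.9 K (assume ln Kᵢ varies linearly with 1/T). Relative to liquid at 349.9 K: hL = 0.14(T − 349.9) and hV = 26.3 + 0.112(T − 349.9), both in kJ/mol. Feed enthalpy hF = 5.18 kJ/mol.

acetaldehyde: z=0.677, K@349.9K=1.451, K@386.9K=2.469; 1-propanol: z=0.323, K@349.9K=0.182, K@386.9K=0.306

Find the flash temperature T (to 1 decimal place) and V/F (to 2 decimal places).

Adiabatic flash: solve Rachford–Rice at each trial T, then check hF = ψ·hV(T) + (1−ψ)·hL(T).
  T = 349.9 K: K = (1.451, 0.182), RR gives ψ = 0.111, H_out = 2.931 kJ/mol
  T = 386.9 K: K = (2.469, 0.306), RR gives ψ = 0.756, H_out = 24.270 kJ/mol
  T = 368.4 K: K = (1.918, 0.239), RR gives ψ = 0.538, H_out = 16.459 kJ/mol
  T = 359.1 K: K = (1.673, 0.209), RR gives ψ = 0.376, H_out = 11.085 kJ/mol
  T = 354.5 K: K = (1.560, 0.195), RR gives ψ = 0.264, H_out = 7.554 kJ/mol
  T = 352.2 K: K = (1.505, 0.189), RR gives ψ = 0.194, H_out = 5.419 kJ/mol
Linear interpolation between T = 349.9 (H_out = 2.931) and T = 352.2 (H_out = 5.419) on hF = 5.18 gives T ≈ 352.0 K, at which ψ = 0.19.

T = 352.0 K, V/F = 0.19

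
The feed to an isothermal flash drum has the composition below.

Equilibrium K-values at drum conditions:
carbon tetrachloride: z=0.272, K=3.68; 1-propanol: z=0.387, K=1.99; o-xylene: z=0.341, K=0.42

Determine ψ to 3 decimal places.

ψ = 0.903

Newton–Raphson from ψ = 0.41:
  ψ = 0.410: g = 0.3604, g' = -0.833 → ψ = 0.843
  ψ = 0.843: g = 0.0457, g' = -0.736 → ψ = 0.905
  ψ = 0.905: g = -0.0013, g' = -0.780 → ψ = 0.903
Converged at ψ = 0.903.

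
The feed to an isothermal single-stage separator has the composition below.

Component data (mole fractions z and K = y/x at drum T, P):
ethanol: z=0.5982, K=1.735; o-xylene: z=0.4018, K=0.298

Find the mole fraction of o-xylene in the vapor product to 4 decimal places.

Newton–Raphson from β = 0.5:
  β = 0.5000: g = -0.11309, g' = -0.6429 → β = 0.3241
  β = 0.3241: g = -0.01005, g' = -0.5426 → β = 0.3056
  β = 0.3056: g = -0.00006, g' = -0.5364 → β = 0.3055
Converged at β = 0.3055.
Compositions from xᵢ = zᵢ/(1+β(Kᵢ−1)), yᵢ = Kᵢxᵢ:
  ethanol: x = 0.4885, y = 0.8476
  o-xylene: x = 0.5115, y = 0.1524

y_o-xylene = 0.1524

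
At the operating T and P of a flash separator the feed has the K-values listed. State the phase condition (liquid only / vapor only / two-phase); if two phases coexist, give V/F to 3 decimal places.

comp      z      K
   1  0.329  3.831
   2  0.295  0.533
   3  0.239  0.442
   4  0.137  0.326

two-phase, V/F = 0.367

ΣzᵢKᵢ = 1.568; Σzᵢ/Kᵢ = 1.600.
Both exceed 1, so a two-phase solution exists.
Rachford–Rice: g(ψ) = Σ zᵢ(Kᵢ−1)/(1+ψ(Kᵢ−1)) = 0.
Iterate (Newton) starting at ψ = 0.5:
  ψ = 0.500: g = -0.1184, g' = -0.846 → ψ = 0.360
  ψ = 0.360: g = 0.0068, g' = -0.965 → ψ = 0.367
Converged at ψ = 0.367.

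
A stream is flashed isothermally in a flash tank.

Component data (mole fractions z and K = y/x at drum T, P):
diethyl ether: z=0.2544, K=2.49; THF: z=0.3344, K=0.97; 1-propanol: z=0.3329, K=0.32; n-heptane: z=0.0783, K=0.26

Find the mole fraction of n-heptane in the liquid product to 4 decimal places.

Material balance + equilibrium reduce to Σ zᵢ(Kᵢ−1)/(1+β(Kᵢ−1)) = 0.
g(0) = ΣzᵢKᵢ − 1 = 0.0847 and g(1) = 1 − Σzᵢ/Kᵢ = -0.7884, so a root lies in (0, 1).
Iterate (Newton) starting at β = 0.46:
  β = 0.4600: g = -0.20252, g' = -0.6237 → β = 0.1353
  β = 0.1353: g = -0.00829, g' = -0.6312 → β = 0.1221
  β = 0.1221: g = 0.00005, g' = -0.6395 → β = 0.1222
Converged at β = 0.1222.
Compositions from xᵢ = zᵢ/(1+β(Kᵢ−1)), yᵢ = Kᵢxᵢ:
  diethyl ether: x = 0.2152, y = 0.5359
  THF: x = 0.3356, y = 0.3256
  1-propanol: x = 0.3631, y = 0.1162
  n-heptane: x = 0.0861, y = 0.0224

x_n-heptane = 0.0861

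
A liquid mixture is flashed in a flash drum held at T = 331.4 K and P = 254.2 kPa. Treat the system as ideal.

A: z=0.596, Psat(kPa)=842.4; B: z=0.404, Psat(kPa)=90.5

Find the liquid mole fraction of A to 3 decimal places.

x_A = 0.218

Raoult's law: Kᵢ = Pᵢˢᵃᵗ/P = Pᵢˢᵃᵗ/254.2.
  K_A = 842.4/254.2 = 3.31393, K_B = 90.5/254.2 = 0.35602
Material balance + equilibrium reduce to Σ zᵢ(Kᵢ−1)/(1+V/F(Kᵢ−1)) = 0.
g(0) = ΣzᵢKᵢ − 1 = 1.119 and g(1) = 1 − Σzᵢ/Kᵢ = -0.315, so a root lies in (0, 1).
Newton iteration, V/F⁰ = 0.34:
  V/F = 0.340: g = 0.4388, g' = -1.274 → V/F = 0.684
  V/F = 0.684: g = 0.0687, g' = -1.014 → V/F = 0.752
  V/F = 0.752: g = -0.0012, g' = -1.055 → V/F = 0.751
Converged at V/F = 0.751.
Compositions from xᵢ = zᵢ/(1+V/F(Kᵢ−1)), yᵢ = Kᵢxᵢ:
  A: x = 0.218, y = 0.721
  B: x = 0.782, y = 0.279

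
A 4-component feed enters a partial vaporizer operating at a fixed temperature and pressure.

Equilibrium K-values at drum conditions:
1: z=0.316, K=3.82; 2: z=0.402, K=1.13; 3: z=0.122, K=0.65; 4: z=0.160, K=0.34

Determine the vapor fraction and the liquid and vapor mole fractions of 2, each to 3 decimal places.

Material balance + equilibrium reduce to Σ zᵢ(Kᵢ−1)/(1+ψ(Kᵢ−1)) = 0.
Feasibility: ΣzᵢKᵢ = 1.795, Σzᵢ/Kᵢ = 1.097 — both > 1, two phases present.
Newton iteration, ψ⁰ = 0.5:
  ψ = 0.500: g = 0.2095, g' = -0.616 → ψ = 0.840
  ψ = 0.840: g = 0.0141, g' = -0.608 → ψ = 0.863
Converged at ψ = 0.863.
Compositions from xᵢ = zᵢ/(1+ψ(Kᵢ−1)), yᵢ = Kᵢxᵢ:
  1: x = 0.092, y = 0.352
  2: x = 0.361, y = 0.408
  3: x = 0.175, y = 0.114
  4: x = 0.372, y = 0.126

ψ = 0.863, x_2 = 0.361, y_2 = 0.408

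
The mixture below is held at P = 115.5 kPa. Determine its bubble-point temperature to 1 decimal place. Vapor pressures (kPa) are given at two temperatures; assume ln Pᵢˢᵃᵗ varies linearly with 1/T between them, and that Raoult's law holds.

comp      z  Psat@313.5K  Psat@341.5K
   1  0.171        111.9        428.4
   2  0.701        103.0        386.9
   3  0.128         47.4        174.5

T = 316.8 K

Bubble-point temperature: ΣzᵢPᵢˢᵃᵗ(T) = P. Interpolate ln Pᵢˢᵃᵗ = aᵢ + bᵢ/T.
  T = 313.5 K: ΣzᵢPᵢˢᵃᵗ = 97.41 kPa
  T = 341.5 K: ΣzᵢPᵢˢᵃᵗ = 366.81 kPa
  T = 327.5 K: ΣzᵢPᵢˢᵃᵗ = 194.45 kPa
  T = 320.5 K: ΣzᵢPᵢˢᵃᵗ = 138.67 kPa
  T = 317.0 K: ΣzᵢPᵢˢᵃᵗ = 116.45 kPa
  T = 315.2 K: ΣzᵢPᵢˢᵃᵗ = 106.28 kPa
Interpolating between 315.2 K and 317.0 K gives T ≈ 316.8 K.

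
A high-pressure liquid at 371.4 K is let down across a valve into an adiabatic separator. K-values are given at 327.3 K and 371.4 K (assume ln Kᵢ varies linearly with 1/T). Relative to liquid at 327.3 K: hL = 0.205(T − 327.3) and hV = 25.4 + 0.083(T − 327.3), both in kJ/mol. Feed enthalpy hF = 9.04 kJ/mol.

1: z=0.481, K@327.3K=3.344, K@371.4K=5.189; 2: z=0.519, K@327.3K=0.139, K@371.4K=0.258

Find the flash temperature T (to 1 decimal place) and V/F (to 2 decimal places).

Adiabatic flash: solve Rachford–Rice at each trial T, then check hF = ψ·hV(T) + (1−ψ)·hL(T).
  T = 327.3 K: K = (3.344, 0.139), RR gives ψ = 0.337, H_out = 8.566 kJ/mol
  T = 371.4 K: K = (5.189, 0.258), RR gives ψ = 0.524, H_out = 19.538 kJ/mol
  T = 349.4 K: K = (4.226, 0.193), RR gives ψ = 0.435, H_out = 14.414 kJ/mol
  T = 338.4 K: K = (3.776, 0.165), RR gives ψ = 0.389, H_out = 11.629 kJ/mol
  T = 332.9 K: K = (3.559, 0.152), RR gives ψ = 0.364, H_out = 10.150 kJ/mol
  T = 330.1 K: K = (3.451, 0.145), RR gives ψ = 0.351, H_out = 9.369 kJ/mol
  T = 328.7 K: K = (3.397, 0.142), RR gives ψ = 0.344, H_out = 8.970 kJ/mol
Linear interpolation between T = 328.7 (H_out = 8.970) and T = 330.1 (H_out = 9.369) on hF = 9.04 gives T ≈ 328.9 K, at which ψ = 0.35.

T = 328.9 K, V/F = 0.35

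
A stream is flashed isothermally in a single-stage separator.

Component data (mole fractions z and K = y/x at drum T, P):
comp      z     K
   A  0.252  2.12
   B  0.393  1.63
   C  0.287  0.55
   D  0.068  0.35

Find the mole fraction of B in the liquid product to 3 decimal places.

Material balance + equilibrium reduce to Σ zᵢ(Kᵢ−1)/(1+ψ(Kᵢ−1)) = 0.
g(0) = ΣzᵢKᵢ − 1 = 0.356 and g(1) = 1 − Σzᵢ/Kᵢ = -0.076, so a root lies in (0, 1).
Newton iteration, ψ⁰ = 0.45:
  ψ = 0.450: g = 0.1561, g' = -0.383 → ψ = 0.857
  ψ = 0.857: g = -0.0054, g' = -0.449 → ψ = 0.845
Converged at ψ = 0.845.
Compositions from xᵢ = zᵢ/(1+ψ(Kᵢ−1)), yᵢ = Kᵢxᵢ:
  A: x = 0.129, y = 0.274
  B: x = 0.256, y = 0.418
  C: x = 0.463, y = 0.255
  D: x = 0.151, y = 0.053

x_B = 0.256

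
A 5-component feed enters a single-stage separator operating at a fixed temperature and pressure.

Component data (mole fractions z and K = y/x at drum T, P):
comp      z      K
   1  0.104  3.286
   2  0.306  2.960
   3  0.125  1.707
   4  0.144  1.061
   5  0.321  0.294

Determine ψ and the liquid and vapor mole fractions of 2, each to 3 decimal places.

ψ = 0.661, x_2 = 0.133, y_2 = 0.395

Let ψ = V/F and solve Σ zᵢ(Kᵢ−1)/(1+ψ(Kᵢ−1)) = 0.
g(0) = ΣzᵢKᵢ − 1 = 0.708 and g(1) = 1 − Σzᵢ/Kᵢ = -0.436, so a root lies in (0, 1).
Newton iteration, ψ⁰ = 0.5:
  ψ = 0.500: g = 0.1374, g' = -0.835 → ψ = 0.665
  ψ = 0.665: g = -0.0035, g' = -0.905 → ψ = 0.661
Converged at ψ = 0.661.
Compositions from xᵢ = zᵢ/(1+ψ(Kᵢ−1)), yᵢ = Kᵢxᵢ:
  1: x = 0.041, y = 0.136
  2: x = 0.133, y = 0.395
  3: x = 0.085, y = 0.145
  4: x = 0.138, y = 0.147
  5: x = 0.602, y = 0.177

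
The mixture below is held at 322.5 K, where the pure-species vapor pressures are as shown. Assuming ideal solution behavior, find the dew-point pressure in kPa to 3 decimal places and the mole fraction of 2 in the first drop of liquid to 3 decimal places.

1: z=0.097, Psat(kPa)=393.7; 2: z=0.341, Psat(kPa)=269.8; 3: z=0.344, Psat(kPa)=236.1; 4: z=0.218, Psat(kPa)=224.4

Pdew = 253.886 kPa, x_2 = 0.321

At the dew point ψ → 1, so Σzᵢ/Kᵢ = 1 with Kᵢ = Pᵢˢᵃᵗ/P ⇒ 1/P = Σzᵢ/Pᵢˢᵃᵗ.
1/P = 0.097/393.7 + 0.341/269.8 + 0.344/236.1 + 0.218/224.4 = 0.003939 ⇒ P = 253.886 kPa
xᵢ = zᵢP/Pᵢˢᵃᵗ ⇒ x_2 = 0.341·253.886/269.8 = 0.321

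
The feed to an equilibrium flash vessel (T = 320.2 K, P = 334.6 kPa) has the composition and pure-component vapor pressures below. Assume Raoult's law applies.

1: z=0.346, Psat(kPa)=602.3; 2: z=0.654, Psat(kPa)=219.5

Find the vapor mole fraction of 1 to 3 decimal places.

Raoult's law: Kᵢ = Pᵢˢᵃᵗ/P = Pᵢˢᵃᵗ/334.6.
  K_1 = 602.3/334.6 = 1.80006, K_2 = 219.5/334.6 = 0.65601
Rachford–Rice: g(V/F) = Σ zᵢ(Kᵢ−1)/(1+V/F(Kᵢ−1)) = 0.
Check two-phase: ΣzᵢKᵢ = 1.052 > 1 and Σzᵢ/Kᵢ = 1.189 > 1, so g(0) = 0.052 > 0 and g(1) = -0.189 < 0.
Iterate (Newton) starting at V/F = 0.5:
  V/F = 0.500: g = -0.0740, g' = -0.226 → V/F = 0.172
  V/F = 0.172: g = 0.0041, g' = -0.258 → V/F = 0.188
Converged at V/F = 0.188.
Compositions from xᵢ = zᵢ/(1+V/F(Kᵢ−1)), yᵢ = Kᵢxᵢ:
  1: x = 0.301, y = 0.541
  2: x = 0.699, y = 0.459

y_1 = 0.541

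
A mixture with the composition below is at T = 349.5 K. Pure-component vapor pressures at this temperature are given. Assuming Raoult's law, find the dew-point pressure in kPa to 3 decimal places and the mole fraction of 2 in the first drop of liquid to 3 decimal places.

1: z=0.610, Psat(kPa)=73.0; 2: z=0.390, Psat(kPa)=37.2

Pdew = 53.078 kPa, x_2 = 0.556

At the dew point ψ → 1, so Σzᵢ/Kᵢ = 1 with Kᵢ = Pᵢˢᵃᵗ/P ⇒ 1/P = Σzᵢ/Pᵢˢᵃᵗ.
1/P = 0.610/73.0 + 0.390/37.2 = 0.018840 ⇒ P = 53.078 kPa
xᵢ = zᵢP/Pᵢˢᵃᵗ ⇒ x_2 = 0.390·53.078/37.2 = 0.556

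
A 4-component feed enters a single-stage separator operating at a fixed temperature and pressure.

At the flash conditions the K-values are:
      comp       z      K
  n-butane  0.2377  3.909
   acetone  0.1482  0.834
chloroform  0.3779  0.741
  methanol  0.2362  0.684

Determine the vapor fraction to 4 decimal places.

ψ = 0.6500

Material balance + equilibrium reduce to Σ zᵢ(Kᵢ−1)/(1+ψ(Kᵢ−1)) = 0.
Feasibility: ΣzᵢKᵢ = 1.4944, Σzᵢ/Kᵢ = 1.0938 — both > 1, two phases present.
Iterate (Newton) starting at ψ = 0.56:
  ψ = 0.5600: g = 0.03072, g' = -0.3655 → ψ = 0.6441
  ψ = 0.6441: g = 0.00190, g' = -0.3224 → ψ = 0.6500
Converged at ψ = 0.6500.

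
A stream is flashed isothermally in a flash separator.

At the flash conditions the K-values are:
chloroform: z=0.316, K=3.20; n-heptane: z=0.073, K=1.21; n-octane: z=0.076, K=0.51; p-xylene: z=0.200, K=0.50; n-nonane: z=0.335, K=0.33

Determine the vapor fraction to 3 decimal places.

ψ = 0.290

Material balance + equilibrium reduce to Σ zᵢ(Kᵢ−1)/(1+ψ(Kᵢ−1)) = 0.
Feasibility: ΣzᵢKᵢ = 1.349, Σzᵢ/Kᵢ = 1.723 — both > 1, two phases present.
Newton iteration, ψ⁰ = 0.5:
  ψ = 0.500: g = -0.1753, g' = -0.810 → ψ = 0.284
  ψ = 0.284: g = 0.0056, g' = -0.904 → ψ = 0.290
Converged at ψ = 0.290.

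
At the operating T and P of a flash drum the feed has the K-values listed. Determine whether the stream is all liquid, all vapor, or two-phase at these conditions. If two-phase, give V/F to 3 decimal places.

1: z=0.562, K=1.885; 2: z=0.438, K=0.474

two-phase, V/F = 0.574

ΣzᵢKᵢ = 1.267; Σzᵢ/Kᵢ = 1.222.
Both exceed 1, so a two-phase solution exists.
Material balance + equilibrium reduce to Σ zᵢ(Kᵢ−1)/(1+ψ(Kᵢ−1)) = 0.
Binary case is linear: z₁(K₁−1)(1+ψ(K₂−1)) + z₂(K₂−1)(1+ψ(K₁−1)) = 0
⇒ ψ = [z₁(K₁−1)+z₂(K₂−1)] / [−(K₁−1)(K₂−1)] = 0.2670/0.4655 = 0.574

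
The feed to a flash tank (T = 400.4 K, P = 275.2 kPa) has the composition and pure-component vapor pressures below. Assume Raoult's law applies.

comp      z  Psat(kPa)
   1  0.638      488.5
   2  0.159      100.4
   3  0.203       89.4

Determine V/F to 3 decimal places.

V/F = 0.503

Raoult's law: Kᵢ = Pᵢˢᵃᵗ/P = Pᵢˢᵃᵗ/275.2.
  K_1 = 488.5/275.2 = 1.77507, K_2 = 100.4/275.2 = 0.36483, K_3 = 89.4/275.2 = 0.32485
Rachford–Rice: g(V/F) = Σ zᵢ(Kᵢ−1)/(1+V/F(Kᵢ−1)) = 0.
Check two-phase: ΣzᵢKᵢ = 1.256 > 1 and Σzᵢ/Kᵢ = 1.420 > 1, so g(0) = 0.256 > 0 and g(1) = -0.420 < 0.
Newton iteration, V/F⁰ = 0.37:
  V/F = 0.370: g = 0.0696, g' = -0.506 → V/F = 0.508
  V/F = 0.508: g = -0.0027, g' = -0.551 → V/F = 0.503
Converged at V/F = 0.503.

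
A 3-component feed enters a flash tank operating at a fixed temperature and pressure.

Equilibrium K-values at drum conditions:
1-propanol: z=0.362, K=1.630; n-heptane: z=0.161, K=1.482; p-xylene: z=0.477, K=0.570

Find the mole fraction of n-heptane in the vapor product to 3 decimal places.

y_n-heptane = 0.200

Rachford–Rice: g(ψ) = Σ zᵢ(Kᵢ−1)/(1+ψ(Kᵢ−1)) = 0.
Feasibility: ΣzᵢKᵢ = 1.101, Σzᵢ/Kᵢ = 1.168 — both > 1, two phases present.
Newton iteration, ψ⁰ = 0.4:
  ψ = 0.400: g = -0.0005, g' = -0.247 → ψ = 0.398
Converged at ψ = 0.398.
Compositions from xᵢ = zᵢ/(1+ψ(Kᵢ−1)), yᵢ = Kᵢxᵢ:
  1-propanol: x = 0.289, y = 0.472
  n-heptane: x = 0.135, y = 0.200
  p-xylene: x = 0.575, y = 0.328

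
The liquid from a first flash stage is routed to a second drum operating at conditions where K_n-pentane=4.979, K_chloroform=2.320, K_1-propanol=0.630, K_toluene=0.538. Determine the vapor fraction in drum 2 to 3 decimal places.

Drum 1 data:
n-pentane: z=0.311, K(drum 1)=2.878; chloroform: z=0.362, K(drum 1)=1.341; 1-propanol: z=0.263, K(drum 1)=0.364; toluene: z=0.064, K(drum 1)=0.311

Drum 1:
Material balance + equilibrium reduce to Σ zᵢ(Kᵢ−1)/(1+ψ₁(Kᵢ−1)) = 0.
Feasibility: ΣzᵢKᵢ = 1.496, Σzᵢ/Kᵢ = 1.306 — both > 1, two phases present.
Iterate (Newton) starting at ψ₁ = 0.5:
  ψ₁ = 0.500: g = 0.0941, g' = -0.622 → ψ₁ = 0.651
  ψ₁ = 0.651: g = -0.0019, g' = -0.660 → ψ₁ = 0.649
Converged at ψ₁ = 0.649.
Drum-1 compositions:
  n-pentane: x = 0.140, y = 0.404
  chloroform: x = 0.296, y = 0.398
  1-propanol: x = 0.448, y = 0.163
  toluene: x = 0.116, y = 0.036
Drum-2 feed = drum-1 liquid: z₂ = (0.1402, 0.2964, 0.4476, 0.1157).
Drum 2:
Let ψ₂ = V/F and solve Σ zᵢ(Kᵢ−1)/(1+ψ₂(Kᵢ−1)) = 0.
Check two-phase: ΣzᵢKᵢ = 1.730 > 1 and Σzᵢ/Kᵢ = 1.082 > 1, so g(0) = 0.730 > 0 and g(1) = -0.082 < 0.
Iterate (Newton) starting at ψ₂ = 0.5:
  ψ₂ = 0.500: g = 0.1496, g' = -0.570 → ψ₂ = 0.763
  ψ₂ = 0.763: g = 0.0201, g' = -0.442 → ψ₂ = 0.808
Converged at ψ₂ = 0.808.
  n-pentane: x = 0.033, y = 0.166
  chloroform: x = 0.143, y = 0.333
  1-propanol: x = 0.639, y = 0.402
  toluene: x = 0.185, y = 0.099

V/F (drum 2) = 0.808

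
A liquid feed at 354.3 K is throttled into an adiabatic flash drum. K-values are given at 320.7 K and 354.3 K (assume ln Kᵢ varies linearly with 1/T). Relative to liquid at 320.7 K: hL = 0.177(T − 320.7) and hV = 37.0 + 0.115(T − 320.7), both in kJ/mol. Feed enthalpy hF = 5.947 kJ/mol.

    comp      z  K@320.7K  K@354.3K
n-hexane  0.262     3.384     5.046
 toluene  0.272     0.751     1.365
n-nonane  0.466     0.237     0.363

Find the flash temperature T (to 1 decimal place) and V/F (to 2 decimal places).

Adiabatic flash: solve Rachford–Rice at each trial T, then check hF = ψ·hV(T) + (1−ψ)·hL(T).
  T = 320.7 K: K = (3.384, 0.751, 0.237), RR gives ψ = 0.140, H_out = 5.182 kJ/mol
  T = 354.3 K: K = (5.046, 1.365, 0.363), RR gives ψ = 0.499, H_out = 23.369 kJ/mol
  T = 337.5 K: K = (4.174, 1.028, 0.296), RR gives ψ = 0.317, H_out = 14.372 kJ/mol
  T = 329.1 K: K = (3.768, 0.882, 0.266), RR gives ψ = 0.229, H_out = 9.828 kJ/mol
  T = 324.9 K: K = (3.573, 0.815, 0.251), RR gives ψ = 0.185, H_out = 7.525 kJ/mol
  T = 322.8 K: K = (3.478, 0.782, 0.244), RR gives ψ = 0.162, H_out = 6.360 kJ/mol
Linear interpolation between T = 320.7 (H_out = 5.182) and T = 322.8 (H_out = 6.360) on hF = 5.947 gives T ≈ 322.1 K, at which ψ = 0.15.

T = 322.1 K, V/F = 0.15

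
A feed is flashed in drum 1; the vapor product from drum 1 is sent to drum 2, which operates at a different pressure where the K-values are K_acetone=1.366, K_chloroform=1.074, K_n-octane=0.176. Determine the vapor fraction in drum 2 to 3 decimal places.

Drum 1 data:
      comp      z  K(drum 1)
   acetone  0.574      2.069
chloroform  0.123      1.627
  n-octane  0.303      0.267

Drum 1:
Let ψ₁ = V/F and solve Σ zᵢ(Kᵢ−1)/(1+ψ₁(Kᵢ−1)) = 0.
g(0) = ΣzᵢKᵢ − 1 = 0.469 and g(1) = 1 − Σzᵢ/Kᵢ = -0.488, so a root lies in (0, 1).
Newton iteration, ψ₁⁰ = 0.34:
  ψ₁ = 0.340: g = 0.2178, g' = -0.675 → ψ₁ = 0.663
  ψ₁ = 0.663: g = -0.0184, g' = -0.865 → ψ₁ = 0.642
  ψ₁ = 0.642: g = -0.0003, g' = -0.836 → ψ₁ = 0.641
Converged at ψ₁ = 0.641.
Drum-1 compositions:
  acetone: x = 0.341, y = 0.705
  chloroform: x = 0.088, y = 0.143
  n-octane: x = 0.572, y = 0.153
Drum-2 feed = drum-1 vapor: z₂ = (0.7046, 0.1427, 0.1526).
Drum 2:
Rachford–Rice: g(ψ₂) = Σ zᵢ(Kᵢ−1)/(1+ψ₂(Kᵢ−1)) = 0.
Check two-phase: ΣzᵢKᵢ = 1.143 > 1 and Σzᵢ/Kᵢ = 1.516 > 1, so g(0) = 0.143 > 0 and g(1) = -0.516 < 0.
Iterate (Newton) starting at ψ₂ = 0.5:
  ψ₂ = 0.500: g = 0.0143, g' = -0.368 → ψ₂ = 0.539
  ψ₂ = 0.539: g = -0.0006, g' = -0.402 → ψ₂ = 0.537
Converged at ψ₂ = 0.537.
  acetone: x = 0.589, y = 0.804
  chloroform: x = 0.137, y = 0.147
  n-octane: x = 0.274, y = 0.048

V/F (drum 2) = 0.537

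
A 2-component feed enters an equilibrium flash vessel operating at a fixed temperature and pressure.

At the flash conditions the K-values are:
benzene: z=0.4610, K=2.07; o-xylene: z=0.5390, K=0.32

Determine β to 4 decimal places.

β = 0.1742

Rachford–Rice: g(β) = Σ zᵢ(Kᵢ−1)/(1+β(Kᵢ−1)) = 0.
Feasibility: ΣzᵢKᵢ = 1.1267, Σzᵢ/Kᵢ = 1.9071 — both > 1, two phases present.
Iterate (Newton) starting at β = 0.5:
  β = 0.5000: g = -0.23398, g' = -0.7962 → β = 0.2061
  β = 0.2061: g = -0.02212, g' = -0.6914 → β = 0.1741
  β = 0.1741: g = 0.00006, g' = -0.6957 → β = 0.1742
Converged at β = 0.1742.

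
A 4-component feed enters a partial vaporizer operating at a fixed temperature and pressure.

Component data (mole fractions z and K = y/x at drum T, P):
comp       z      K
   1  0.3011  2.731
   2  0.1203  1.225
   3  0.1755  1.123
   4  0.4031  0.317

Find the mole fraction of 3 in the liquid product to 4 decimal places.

Rachford–Rice: g(ψ) = Σ zᵢ(Kᵢ−1)/(1+ψ(Kᵢ−1)) = 0.
Feasibility: ΣzᵢKᵢ = 1.2945, Σzᵢ/Kᵢ = 1.6363 — both > 1, two phases present.
Iterate (Newton) starting at ψ = 0.5:
  ψ = 0.5000: g = -0.09404, g' = -0.7002 → ψ = 0.3657
  ψ = 0.3657: g = -0.00214, g' = -0.6800 → ψ = 0.3625
Converged at ψ = 0.3625.
Compositions from xᵢ = zᵢ/(1+ψ(Kᵢ−1)), yᵢ = Kᵢxᵢ:
  1: x = 0.1850, y = 0.5052
  2: x = 0.1112, y = 0.1363
  3: x = 0.1680, y = 0.1887
  4: x = 0.5358, y = 0.1698

x_3 = 0.1680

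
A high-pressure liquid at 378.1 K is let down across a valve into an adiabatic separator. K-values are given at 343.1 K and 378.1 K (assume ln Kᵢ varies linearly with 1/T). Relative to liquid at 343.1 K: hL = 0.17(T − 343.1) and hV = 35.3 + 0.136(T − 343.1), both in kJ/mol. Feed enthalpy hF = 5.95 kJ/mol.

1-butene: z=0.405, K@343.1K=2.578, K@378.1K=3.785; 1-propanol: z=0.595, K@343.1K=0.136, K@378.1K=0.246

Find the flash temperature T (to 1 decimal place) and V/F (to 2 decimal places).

Adiabatic flash: solve Rachford–Rice at each trial T, then check hF = ψ·hV(T) + (1−ψ)·hL(T).
  T = 343.1 K: K = (2.578, 0.136), RR gives ψ = 0.092, H_out = 3.237 kJ/mol
  T = 378.1 K: K = (3.785, 0.246), RR gives ψ = 0.323, H_out = 16.984 kJ/mol
  T = 360.6 K: K = (3.153, 0.186), RR gives ψ = 0.221, H_out = 10.642 kJ/mol
  T = 351.9 K: K = (2.860, 0.160), RR gives ψ = 0.162, H_out = 7.166 kJ/mol
  T = 347.5 K: K = (2.717, 0.147), RR gives ψ = 0.129, H_out = 5.266 kJ/mol
  T = 349.7 K: K = (2.788, 0.153), RR gives ψ = 0.146, H_out = 6.230 kJ/mol
Linear interpolation between T = 347.5 (H_out = 5.266) and T = 349.7 (H_out = 6.230) on hF = 5.95 gives T ≈ 349.1 K, at which ψ = 0.14.

T = 349.1 K, V/F = 0.14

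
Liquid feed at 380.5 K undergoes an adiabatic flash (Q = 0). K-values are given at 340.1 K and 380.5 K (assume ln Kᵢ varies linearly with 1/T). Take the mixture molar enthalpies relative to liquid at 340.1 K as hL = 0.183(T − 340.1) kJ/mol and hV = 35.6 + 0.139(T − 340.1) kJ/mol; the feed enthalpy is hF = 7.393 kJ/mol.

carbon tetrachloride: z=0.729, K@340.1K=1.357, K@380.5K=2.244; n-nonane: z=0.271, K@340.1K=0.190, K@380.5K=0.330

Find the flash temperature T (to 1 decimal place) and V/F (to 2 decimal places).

T = 341.6 K, V/F = 0.20

Adiabatic flash: solve Rachford–Rice at each trial T, then check hF = ψ·hV(T) + (1−ψ)·hL(T).
  T = 340.1 K: K = (1.357, 0.190), RR gives ψ = 0.141, H_out = 5.016 kJ/mol
  T = 380.5 K: K = (2.244, 0.330), RR gives ψ = 0.870, H_out = 36.826 kJ/mol
  T = 360.3 K: K = (1.770, 0.254), RR gives ψ = 0.626, H_out = 25.411 kJ/mol
  T = 350.2 K: K = (1.556, 0.221), RR gives ψ = 0.448, H_out = 17.591 kJ/mol
  T = 345.1 K: K = (1.453, 0.205), RR gives ψ = 0.319, H_out = 12.206 kJ/mol
  T = 342.6 K: K = (1.405, 0.197), RR gives ψ = 0.239, H_out = 8.927 kJ/mol
  T = 341.4 K: K = (1.382, 0.194), RR gives ψ = 0.194, H_out = 7.142 kJ/mol
Linear interpolation between T = 341.4 (H_out = 7.142) and T = 342.6 (H_out = 8.927) on hF = 7.393 gives T ≈ 341.6 K, at which ψ = 0.20.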